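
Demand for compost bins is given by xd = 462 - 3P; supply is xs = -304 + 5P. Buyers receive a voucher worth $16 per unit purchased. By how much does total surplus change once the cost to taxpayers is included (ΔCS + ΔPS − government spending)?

Pre-subsidy: 462 - 3P = -304 + 5P gives P* = 95.75, x* = 174.75.
With the rebate, buyers effectively pay Pb = Ps − 16, where Ps is the price sellers receive.
Demand in terms of Ps becomes xd = 462 − 3(Ps − 16) = 510 - 3Ps. Setting this equal to supply: 510 - 3Ps = -304 + 5Ps, so Ps = 101.75.
Buyers pay Pb = 101.75 − 16 = 85.75; x' = -304 + 5·101.75 = 204.75.
ΔCS = ½(174.75 + 204.75)(95.75 − 85.75) = 1897.5; ΔPS = ½(174.75 + 204.75)(101.75 − 95.75) = 1138.5.
Government spending = 16 × 204.75 = 3276.
Net change = 1897.5 + 1138.5 − 3276 = -240. The loss equals the DWL triangle ½·16·30.

Net change in total surplus = -$240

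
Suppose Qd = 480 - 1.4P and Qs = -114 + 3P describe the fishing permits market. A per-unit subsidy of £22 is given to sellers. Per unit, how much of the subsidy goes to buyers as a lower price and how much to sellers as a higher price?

Pre-subsidy: 480 - 1.4P = -114 + 3P gives P* = 135, Q* = 291.
With the subsidy, sellers receive Ps = Pb + 22 for each unit, where Pb is the price buyers pay.
Supply in terms of Pb becomes Qs = -114 + 3(Pb + 22) = -48 + 3Pb. Setting this equal to demand: 480 - 1.4Pb = -48 + 3Pb, so Pb = 120.
Sellers receive Ps = 120 + 22 = 142; Q' = 480 − 1.4·120 = 312.
Buyers' price falls by P* − Pb = 135 − 120 = 15; sellers' price rises by Ps − P* = 142 − 135 = 7.

Buyers gain £15 per unit; sellers gain £7 per unit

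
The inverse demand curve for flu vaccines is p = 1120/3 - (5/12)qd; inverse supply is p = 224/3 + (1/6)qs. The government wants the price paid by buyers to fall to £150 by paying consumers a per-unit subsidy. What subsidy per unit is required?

Required subsidy s = £14 per unit

At a buyer price of 150, quantity demanded is 896 − 2.4·150 = 536.
Sellers supply 536 only when they receive ps = 224/3 + (1/6)·536 = 164.
s = ps − pb = 164 − 150 = 14.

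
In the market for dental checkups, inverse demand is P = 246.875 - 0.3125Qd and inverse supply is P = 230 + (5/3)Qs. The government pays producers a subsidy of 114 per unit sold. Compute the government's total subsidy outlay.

Government cost = 7538.4

Pre-subsidy: 246.875 - 0.3125Q = 230 + (5/3)Q gives Q* = 162/19 and P* = 4640/19.
With the subsidy, sellers receive Ps = Pb + 114 for each unit, where Pb is the price buyers pay.
On the curves, Pb = 246.875 - 0.3125Q and Ps = 230 + (5/3)Q; the wedge Ps − Pb = 114 gives 230 + (5/3)Q − (246.875 - 0.3125Q) = 114, so Q' = 6282/95.
Then Pb = 246.875 − 0.3125·(6282/95) = 4298/19 and Ps = 230 + (5/3)·(6282/95) = 6464/19.
Government outlay = subsidy × quantity = 114 × 6282/95 = 7538.4.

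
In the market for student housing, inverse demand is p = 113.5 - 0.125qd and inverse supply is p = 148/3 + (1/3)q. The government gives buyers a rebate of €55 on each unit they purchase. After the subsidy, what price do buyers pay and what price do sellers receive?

Pre-subsidy: 113.5 - 0.125q = 148/3 + (1/3)q gives q* = 140 and p* = 96.
With the rebate, buyers effectively pay pb = ps − 55, where ps is the price sellers receive.
On the curves, pb = 113.5 - 0.125q and ps = 148/3 + (1/3)q; the wedge ps − pb = 55 gives 148/3 + (1/3)q − (113.5 - 0.125q) = 55, so q' = 260.
Then pb = 113.5 − 0.125·260 = 81 and ps = 148/3 + (1/3)·260 = 136.

Buyers pay €81; sellers receive €136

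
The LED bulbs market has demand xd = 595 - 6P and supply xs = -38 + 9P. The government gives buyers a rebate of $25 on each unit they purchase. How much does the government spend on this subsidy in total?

Government cost = $10795

Pre-subsidy: 595 - 6P = -38 + 9P gives P* = 42.2, x* = 341.8.
With the rebate, buyers effectively pay Pb = Ps − 25, where Ps is the price sellers receive.
Demand in terms of Ps becomes xd = 595 − 6(Ps − 25) = 745 - 6Ps. Setting this equal to supply: 745 - 6Ps = -38 + 9Ps, so Ps = 52.2.
Buyers pay Pb = 52.2 − 25 = 27.2; x' = -38 + 9·52.2 = 431.8.
Government outlay = subsidy × quantity = 25 × 431.8 = 10795.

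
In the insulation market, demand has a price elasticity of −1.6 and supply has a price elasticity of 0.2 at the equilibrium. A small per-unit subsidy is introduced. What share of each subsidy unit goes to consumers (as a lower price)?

For a small subsidy around the equilibrium, the benefit split depends on the relative slopes, which at a point are proportional to the elasticities.
Buyer share = εs/(εs + |εd|) = 0.2/(0.2 + 1.6) = 1/9; seller share = |εd|/(εs + |εd|) = 8/9.

Consumer share = 1/9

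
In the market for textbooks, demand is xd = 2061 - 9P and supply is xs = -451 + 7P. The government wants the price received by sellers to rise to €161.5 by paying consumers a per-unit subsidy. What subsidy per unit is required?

Required subsidy s = €8 per unit

At a seller price of 161.5, quantity supplied is -451 + 7·161.5 = 679.5.
Buyers absorb 679.5 only when they pay Pb with 2061 − 9·Pb = 679.5, i.e. Pb = 153.5.
s = Ps − Pb = 161.5 − 153.5 = 8.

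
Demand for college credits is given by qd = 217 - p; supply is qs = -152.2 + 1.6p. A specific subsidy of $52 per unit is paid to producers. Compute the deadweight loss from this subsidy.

Deadweight loss = $832

Pre-subsidy: 217 - p = -152.2 + 1.6p gives p* = 142, q* = 75.
With the subsidy, sellers receive ps = pb + 52 for each unit, where pb is the price buyers pay.
Supply in terms of pb becomes qs = -152.2 + 1.6(pb + 52) = -69 + 1.6pb. Setting this equal to demand: 217 - pb = -69 + 1.6pb, so pb = 110.
Sellers receive ps = 110 + 52 = 162; q' = 217 − 1·110 = 107.
The subsidy expands output by 107 − 75 = 32 past the efficient level; on those units the gap between marginal cost and willingness to pay runs from 0 up to 52.
DWL = ½ × 52 × 32 = 832.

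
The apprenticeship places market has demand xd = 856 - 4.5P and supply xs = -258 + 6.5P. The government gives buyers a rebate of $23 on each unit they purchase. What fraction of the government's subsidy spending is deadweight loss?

DWL / government spending = 2691/40606

Pre-subsidy: 856 - 4.5P = -258 + 6.5P gives P* = 1114/11, x* = 4403/11.
With the rebate, buyers effectively pay Pb = Ps − 23, where Ps is the price sellers receive.
Demand in terms of Ps becomes xd = 856 − 4.5(Ps − 23) = 959.5 - 4.5Ps. Setting this equal to supply: 959.5 - 4.5Ps = -258 + 6.5Ps, so Ps = 2435/22.
Buyers pay Pb = 2435/22 − 23 = 1929/22; x' = -258 + 6.5·(2435/22) = 20303/44.
ΔCS = ½(4403/11 + 20303/44)(1114/11 − 1929/22) = 11336585/1936; ΔPS = ½(4403/11 + 20303/44)(2435/22 − 1114/11) = 7848405/1936.
Government spending = 23 × 20303/44 = 466969/44.
DWL = ½ × 23 × (20303/44 − 4403/11) = 61893/88; fraction = (61893/88) / (466969/44) = 2691/40606.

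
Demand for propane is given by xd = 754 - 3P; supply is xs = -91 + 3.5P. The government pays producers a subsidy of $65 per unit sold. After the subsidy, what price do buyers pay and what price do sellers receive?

Pre-subsidy: 754 - 3P = -91 + 3.5P gives P* = 130, x* = 364.
With the subsidy, sellers receive Ps = Pb + 65 for each unit, where Pb is the price buyers pay.
Supply in terms of Pb becomes xs = -91 + 3.5(Pb + 65) = 136.5 + 3.5Pb. Setting this equal to demand: 754 - 3Pb = 136.5 + 3.5Pb, so Pb = 95.
Sellers receive Ps = 95 + 65 = 160; x' = 754 − 3·95 = 469.

Buyers pay $95; sellers receive $160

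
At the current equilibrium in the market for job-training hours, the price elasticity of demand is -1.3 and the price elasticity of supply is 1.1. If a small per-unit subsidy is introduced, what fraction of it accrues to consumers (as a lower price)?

Consumer share = 11/24

For a small subsidy around the equilibrium, the benefit split depends on the relative slopes, which at a point are proportional to the elasticities.
Buyer share = εs/(εs + |εd|) = 1.1/(1.1 + 1.3) = 11/24; seller share = |εd|/(εs + |εd|) = 13/24.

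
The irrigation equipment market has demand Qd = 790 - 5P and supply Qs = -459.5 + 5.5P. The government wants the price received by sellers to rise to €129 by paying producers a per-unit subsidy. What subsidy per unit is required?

At a seller price of 129, quantity supplied is -459.5 + 5.5·129 = 250.
Buyers absorb 250 only when they pay Pb with 790 − 5·Pb = 250, i.e. Pb = 108.
s = Ps − Pb = 129 − 108 = 21.

Required subsidy s = €21 per unit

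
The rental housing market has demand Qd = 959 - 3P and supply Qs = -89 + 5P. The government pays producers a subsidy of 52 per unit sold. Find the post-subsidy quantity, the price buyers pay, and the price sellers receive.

Pre-subsidy: 959 - 3P = -89 + 5P gives P* = 131, Q* = 566.
With the subsidy, sellers receive Ps = Pb + 52 for each unit, where Pb is the price buyers pay.
Supply in terms of Pb becomes Qs = -89 + 5(Pb + 52) = 171 + 5Pb. Setting this equal to demand: 959 - 3Pb = 171 + 5Pb, so Pb = 98.5.
Sellers receive Ps = 98.5 + 52 = 150.5; Q' = 959 − 3·98.5 = 663.5.

Q' = 663.5; buyers pay 98.5; sellers receive 150.5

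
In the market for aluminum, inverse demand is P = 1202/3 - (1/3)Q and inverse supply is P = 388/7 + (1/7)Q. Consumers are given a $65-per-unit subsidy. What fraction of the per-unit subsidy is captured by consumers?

Pre-subsidy: 1202/3 - (1/3)Q = 388/7 + (1/7)Q gives Q* = 725 and P* = 159.
With the rebate, buyers effectively pay Pb = Ps − 65, where Ps is the price sellers receive.
On the curves, Pb = 1202/3 - (1/3)Q and Ps = 388/7 + (1/7)Q; the wedge Ps − Pb = 65 gives 388/7 + (1/7)Q − (1202/3 - (1/3)Q) = 65, so Q' = 861.5.
Then Pb = 1202/3 − (1/3)·861.5 = 113.5 and Ps = 388/7 + (1/7)·861.5 = 178.5.
Buyers' price falls by P* − Pb = 159 − 113.5 = 45.5; sellers' price rises by Ps − P* = 178.5 − 159 = 19.5.
So consumers capture 45.5/65 = 0.7 of each unit of subsidy.

Consumer share = 0.7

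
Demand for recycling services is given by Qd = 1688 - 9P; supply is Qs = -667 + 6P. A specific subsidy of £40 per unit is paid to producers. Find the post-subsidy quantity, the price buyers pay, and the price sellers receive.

Q' = 419; buyers pay £141; sellers receive £181

Pre-subsidy: 1688 - 9P = -667 + 6P gives P* = 157, Q* = 275.
With the subsidy, sellers receive Ps = Pb + 40 for each unit, where Pb is the price buyers pay.
Supply in terms of Pb becomes Qs = -667 + 6(Pb + 40) = -427 + 6Pb. Setting this equal to demand: 1688 - 9Pb = -427 + 6Pb, so Pb = 141.
Sellers receive Ps = 141 + 40 = 181; Q' = 1688 − 9·141 = 419.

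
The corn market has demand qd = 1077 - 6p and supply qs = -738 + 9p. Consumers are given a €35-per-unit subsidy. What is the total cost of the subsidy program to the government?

Government cost = €16695

Pre-subsidy: 1077 - 6p = -738 + 9p gives p* = 121, q* = 351.
With the rebate, buyers effectively pay pb = ps − 35, where ps is the price sellers receive.
Demand in terms of ps becomes qd = 1077 − 6(ps − 35) = 1287 - 6ps. Setting this equal to supply: 1287 - 6ps = -738 + 9ps, so ps = 135.
Buyers pay pb = 135 − 35 = 100; q' = -738 + 9·135 = 477.
Government outlay = subsidy × quantity = 35 × 477 = 16695.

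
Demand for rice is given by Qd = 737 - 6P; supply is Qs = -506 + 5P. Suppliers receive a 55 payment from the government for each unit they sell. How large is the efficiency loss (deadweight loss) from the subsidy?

Pre-subsidy: 737 - 6P = -506 + 5P gives P* = 113, Q* = 59.
With the subsidy, sellers receive Ps = Pb + 55 for each unit, where Pb is the price buyers pay.
Supply in terms of Pb becomes Qs = -506 + 5(Pb + 55) = -231 + 5Pb. Setting this equal to demand: 737 - 6Pb = -231 + 5Pb, so Pb = 88.
Sellers receive Ps = 88 + 55 = 143; Q' = 737 − 6·88 = 209.
The subsidy expands output by 209 − 59 = 150 past the efficient level; on those units the gap between marginal cost and willingness to pay runs from 0 up to 55.
DWL = ½ × 55 × 150 = 4125.

Deadweight loss = 4125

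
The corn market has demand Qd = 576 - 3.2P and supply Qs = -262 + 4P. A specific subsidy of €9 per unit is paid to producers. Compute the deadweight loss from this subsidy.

Pre-subsidy: 576 - 3.2P = -262 + 4P gives P* = 2095/18, Q* = 1832/9.
With the subsidy, sellers receive Ps = Pb + 9 for each unit, where Pb is the price buyers pay.
Supply in terms of Pb becomes Qs = -262 + 4(Pb + 9) = -226 + 4Pb. Setting this equal to demand: 576 - 3.2Pb = -226 + 4Pb, so Pb = 2005/18.
Sellers receive Ps = 2005/18 + 9 = 2167/18; Q' = 576 − 3.2·(2005/18) = 1976/9.
The subsidy expands output by 1976/9 − 1832/9 = 16 past the efficient level; on those units the gap between marginal cost and willingness to pay runs from 0 up to 9.
DWL = ½ × 9 × 16 = 72.

Deadweight loss = €72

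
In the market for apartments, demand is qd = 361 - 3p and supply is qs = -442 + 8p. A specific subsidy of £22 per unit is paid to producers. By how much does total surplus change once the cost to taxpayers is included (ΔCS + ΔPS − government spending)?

Pre-subsidy: 361 - 3p = -442 + 8p gives p* = 73, q* = 142.
With the subsidy, sellers receive ps = pb + 22 for each unit, where pb is the price buyers pay.
Supply in terms of pb becomes qs = -442 + 8(pb + 22) = -266 + 8pb. Setting this equal to demand: 361 - 3pb = -266 + 8pb, so pb = 57.
Sellers receive ps = 57 + 22 = 79; q' = 361 − 3·57 = 190.
ΔCS = ½(142 + 190)(73 − 57) = 2656; ΔPS = ½(142 + 190)(79 − 73) = 996.
Government spending = 22 × 190 = 4180.
Net change = 2656 + 996 − 4180 = -528. The loss equals the DWL triangle ½·22·48.

Net change in total surplus = -£528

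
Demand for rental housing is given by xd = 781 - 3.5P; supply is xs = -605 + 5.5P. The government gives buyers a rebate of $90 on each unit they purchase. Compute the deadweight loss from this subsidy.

Pre-subsidy: 781 - 3.5P = -605 + 5.5P gives P* = 154, x* = 242.
With the rebate, buyers effectively pay Pb = Ps − 90, where Ps is the price sellers receive.
Demand in terms of Ps becomes xd = 781 − 3.5(Ps − 90) = 1096 - 3.5Ps. Setting this equal to supply: 1096 - 3.5Ps = -605 + 5.5Ps, so Ps = 189.
Buyers pay Pb = 189 − 90 = 99; x' = -605 + 5.5·189 = 434.5.
The subsidy expands output by 434.5 − 242 = 192.5 past the efficient level; on those units the gap between marginal cost and willingness to pay runs from 0 up to 90.
DWL = ½ × 90 × 192.5 = 8662.5.

Deadweight loss = $8662.5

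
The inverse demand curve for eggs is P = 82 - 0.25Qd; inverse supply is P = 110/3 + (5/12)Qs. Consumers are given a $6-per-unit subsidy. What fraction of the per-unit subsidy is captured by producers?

Pre-subsidy: 82 - 0.25Q = 110/3 + (5/12)Q gives Q* = 68 and P* = 65.
With the rebate, buyers effectively pay Pb = Ps − 6, where Ps is the price sellers receive.
On the curves, Pb = 82 - 0.25Q and Ps = 110/3 + (5/12)Q; the wedge Ps − Pb = 6 gives 110/3 + (5/12)Q − (82 - 0.25Q) = 6, so Q' = 77.
Then Pb = 82 − 0.25·77 = 62.75 and Ps = 110/3 + (5/12)·77 = 68.75.
Buyers' price falls by P* − Pb = 65 − 62.75 = 2.25; sellers' price rises by Ps − P* = 68.75 − 65 = 3.75.
So producers capture 3.75/6 = 0.625 of each unit of subsidy.

Producer share = 0.625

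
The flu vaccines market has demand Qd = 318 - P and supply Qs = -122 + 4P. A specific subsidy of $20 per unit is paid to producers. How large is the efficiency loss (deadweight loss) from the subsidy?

Deadweight loss = $160

Pre-subsidy: 318 - P = -122 + 4P gives P* = 88, Q* = 230.
With the subsidy, sellers receive Ps = Pb + 20 for each unit, where Pb is the price buyers pay.
Supply in terms of Pb becomes Qs = -122 + 4(Pb + 20) = -42 + 4Pb. Setting this equal to demand: 318 - Pb = -42 + 4Pb, so Pb = 72.
Sellers receive Ps = 72 + 20 = 92; Q' = 318 − 1·72 = 246.
The subsidy expands output by 246 − 230 = 16 past the efficient level; on those units the gap between marginal cost and willingness to pay runs from 0 up to 20.
DWL = ½ × 20 × 16 = 160.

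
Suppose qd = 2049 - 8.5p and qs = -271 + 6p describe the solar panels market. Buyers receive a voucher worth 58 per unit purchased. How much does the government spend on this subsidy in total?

Government cost = 51794

Pre-subsidy: 2049 - 8.5p = -271 + 6p gives p* = 160, q* = 689.
With the rebate, buyers effectively pay pb = ps − 58, where ps is the price sellers receive.
Demand in terms of ps becomes qd = 2049 − 8.5(ps − 58) = 2542 - 8.5ps. Setting this equal to supply: 2542 - 8.5ps = -271 + 6ps, so ps = 194.
Buyers pay pb = 194 − 58 = 136; q' = -271 + 6·194 = 893.
Government outlay = subsidy × quantity = 58 × 893 = 51794.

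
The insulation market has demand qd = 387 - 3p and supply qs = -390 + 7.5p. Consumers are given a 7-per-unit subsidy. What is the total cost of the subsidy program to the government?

Government cost = 1260

Pre-subsidy: 387 - 3p = -390 + 7.5p gives p* = 74, q* = 165.
With the rebate, buyers effectively pay pb = ps − 7, where ps is the price sellers receive.
Demand in terms of ps becomes qd = 387 − 3(ps − 7) = 408 - 3ps. Setting this equal to supply: 408 - 3ps = -390 + 7.5ps, so ps = 76.
Buyers pay pb = 76 − 7 = 69; q' = -390 + 7.5·76 = 180.
Government outlay = subsidy × quantity = 7 × 180 = 1260.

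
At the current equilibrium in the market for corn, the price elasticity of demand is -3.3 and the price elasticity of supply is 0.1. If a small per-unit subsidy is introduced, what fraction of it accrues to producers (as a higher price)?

Producer share = 33/34

For a small subsidy around the equilibrium, the benefit split depends on the relative slopes, which at a point are proportional to the elasticities.
Buyer share = εs/(εs + |εd|) = 0.1/(0.1 + 3.3) = 1/34; seller share = |εd|/(εs + |εd|) = 33/34.
So producers capture 33/34 of the subsidy.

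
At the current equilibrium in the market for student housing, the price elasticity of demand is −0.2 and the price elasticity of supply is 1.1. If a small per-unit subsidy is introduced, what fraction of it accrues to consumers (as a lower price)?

For a small subsidy around the equilibrium, the benefit split depends on the relative slopes, which at a point are proportional to the elasticities.
Buyer share = εs/(εs + |εd|) = 1.1/(1.1 + 0.2) = 11/13; seller share = |εd|/(εs + |εd|) = 2/13.

Consumer share = 11/13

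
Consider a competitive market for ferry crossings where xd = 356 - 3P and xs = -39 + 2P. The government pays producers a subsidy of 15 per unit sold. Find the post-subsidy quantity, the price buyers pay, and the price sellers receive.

x' = 137; buyers pay 73; sellers receive 88

Pre-subsidy: 356 - 3P = -39 + 2P gives P* = 79, x* = 119.
With the subsidy, sellers receive Ps = Pb + 15 for each unit, where Pb is the price buyers pay.
Supply in terms of Pb becomes xs = -39 + 2(Pb + 15) = -9 + 2Pb. Setting this equal to demand: 356 - 3Pb = -9 + 2Pb, so Pb = 73.
Sellers receive Ps = 73 + 15 = 88; x' = 356 − 3·73 = 137.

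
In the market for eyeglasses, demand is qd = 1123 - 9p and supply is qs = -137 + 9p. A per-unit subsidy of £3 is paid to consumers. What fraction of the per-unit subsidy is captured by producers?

Producer share = 0.5

Pre-subsidy: 1123 - 9p = -137 + 9p gives p* = 70, q* = 493.
With the rebate, buyers effectively pay pb = ps − 3, where ps is the price sellers receive.
Demand in terms of ps becomes qd = 1123 − 9(ps − 3) = 1150 - 9ps. Setting this equal to supply: 1150 - 9ps = -137 + 9ps, so ps = 71.5.
Buyers pay pb = 71.5 − 3 = 68.5; q' = -137 + 9·71.5 = 506.5.
Buyers' price falls by p* − pb = 70 − 68.5 = 1.5; sellers' price rises by ps − p* = 71.5 − 70 = 1.5.
So producers capture 1.5/3 = 0.5 of each unit of subsidy.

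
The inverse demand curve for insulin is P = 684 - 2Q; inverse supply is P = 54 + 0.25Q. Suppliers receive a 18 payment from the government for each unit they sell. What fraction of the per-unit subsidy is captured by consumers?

Consumer share = 8/9

Pre-subsidy: 684 - 2Q = 54 + 0.25Q gives Q* = 280 and P* = 124.
With the subsidy, sellers receive Ps = Pb + 18 for each unit, where Pb is the price buyers pay.
On the curves, Pb = 684 - 2Q and Ps = 54 + 0.25Q; the wedge Ps − Pb = 18 gives 54 + 0.25Q − (684 - 2Q) = 18, so Q' = 288.
Then Pb = 684 − 2·288 = 108 and Ps = 54 + 0.25·288 = 126.
Buyers' price falls by P* − Pb = 124 − 108 = 16; sellers' price rises by Ps − P* = 126 − 124 = 2.
So consumers capture 16/18 = 8/9 of each unit of subsidy.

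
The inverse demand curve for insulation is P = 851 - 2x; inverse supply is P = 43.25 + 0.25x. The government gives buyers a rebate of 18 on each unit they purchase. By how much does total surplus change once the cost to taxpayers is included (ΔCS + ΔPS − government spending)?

Net change in total surplus = -72

Pre-subsidy: 851 - 2x = 43.25 + 0.25x gives x* = 359 and P* = 133.
With the rebate, buyers effectively pay Pb = Ps − 18, where Ps is the price sellers receive.
On the curves, Pb = 851 - 2x and Ps = 43.25 + 0.25x; the wedge Ps − Pb = 18 gives 43.25 + 0.25x − (851 - 2x) = 18, so x' = 367.
Then Pb = 851 − 2·367 = 117 and Ps = 43.25 + 0.25·367 = 135.
ΔCS = ½(359 + 367)(133 − 117) = 5808; ΔPS = ½(359 + 367)(135 − 133) = 726.
Government spending = 18 × 367 = 6606.
Net change = 5808 + 726 − 6606 = -72. The loss equals the DWL triangle ½·18·8.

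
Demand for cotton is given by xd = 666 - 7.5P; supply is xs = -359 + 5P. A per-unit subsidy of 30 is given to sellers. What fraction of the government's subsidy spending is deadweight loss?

Pre-subsidy: 666 - 7.5P = -359 + 5P gives P* = 82, x* = 51.
With the subsidy, sellers receive Ps = Pb + 30 for each unit, where Pb is the price buyers pay.
Supply in terms of Pb becomes xs = -359 + 5(Pb + 30) = -209 + 5Pb. Setting this equal to demand: 666 - 7.5Pb = -209 + 5Pb, so Pb = 70.
Sellers receive Ps = 70 + 30 = 100; x' = 666 − 7.5·70 = 141.
ΔCS = ½(51 + 141)(82 − 70) = 1152; ΔPS = ½(51 + 141)(100 − 82) = 1728.
Government spending = 30 × 141 = 4230.
DWL = ½ × 30 × (141 − 51) = 1350; fraction = 1350 / 4230 = 15/47.

DWL / government spending = 15/47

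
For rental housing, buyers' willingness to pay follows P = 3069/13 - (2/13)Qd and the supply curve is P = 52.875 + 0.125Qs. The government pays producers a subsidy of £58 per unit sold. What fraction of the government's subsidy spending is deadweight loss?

DWL / government spending = 104/865

Pre-subsidy: 3069/13 - (2/13)Q = 52.875 + 0.125Q gives Q* = 657 and P* = 135.
With the subsidy, sellers receive Ps = Pb + 58 for each unit, where Pb is the price buyers pay.
On the curves, Pb = 3069/13 - (2/13)Q and Ps = 52.875 + 0.125Q; the wedge Ps − Pb = 58 gives 52.875 + 0.125Q − (3069/13 - (2/13)Q) = 58, so Q' = 865.
Then Pb = 3069/13 − (2/13)·865 = 103 and Ps = 52.875 + 0.125·865 = 161.
ΔCS = ½(657 + 865)(135 − 103) = 24352; ΔPS = ½(657 + 865)(161 − 135) = 19786.
Government spending = 58 × 865 = 50170.
DWL = ½ × 58 × (865 − 657) = 6032; fraction = 6032 / 50170 = 104/865.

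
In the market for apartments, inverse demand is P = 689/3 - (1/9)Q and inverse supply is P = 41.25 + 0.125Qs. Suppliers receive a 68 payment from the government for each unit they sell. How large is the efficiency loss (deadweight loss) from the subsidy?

Pre-subsidy: 689/3 - (1/9)Q = 41.25 + 0.125Q gives Q* = 798 and P* = 141.
With the subsidy, sellers receive Ps = Pb + 68 for each unit, where Pb is the price buyers pay.
On the curves, Pb = 689/3 - (1/9)Q and Ps = 41.25 + 0.125Q; the wedge Ps − Pb = 68 gives 41.25 + 0.125Q − (689/3 - (1/9)Q) = 68, so Q' = 1086.
Then Pb = 689/3 − (1/9)·1086 = 109 and Ps = 41.25 + 0.125·1086 = 177.
The subsidy expands output by 1086 − 798 = 288 past the efficient level; on those units the gap between marginal cost and willingness to pay runs from 0 up to 68.
DWL = ½ × 68 × 288 = 9792.

Deadweight loss = 9792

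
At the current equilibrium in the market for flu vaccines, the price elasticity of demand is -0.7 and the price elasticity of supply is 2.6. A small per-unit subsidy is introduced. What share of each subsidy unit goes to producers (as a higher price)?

Producer share = 7/33

For a small subsidy around the equilibrium, the benefit split depends on the relative slopes, which at a point are proportional to the elasticities.
Buyer share = εs/(εs + |εd|) = 2.6/(2.6 + 0.7) = 26/33; seller share = |εd|/(εs + |εd|) = 7/33.
So producers capture 7/33 of the subsidy.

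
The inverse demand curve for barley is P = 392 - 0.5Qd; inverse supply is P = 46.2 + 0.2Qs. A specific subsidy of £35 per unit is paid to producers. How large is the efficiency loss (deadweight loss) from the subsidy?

Pre-subsidy: 392 - 0.5Q = 46.2 + 0.2Q gives Q* = 494 and P* = 145.
With the subsidy, sellers receive Ps = Pb + 35 for each unit, where Pb is the price buyers pay.
On the curves, Pb = 392 - 0.5Q and Ps = 46.2 + 0.2Q; the wedge Ps − Pb = 35 gives 46.2 + 0.2Q − (392 - 0.5Q) = 35, so Q' = 544.
Then Pb = 392 − 0.5·544 = 120 and Ps = 46.2 + 0.2·544 = 155.
The subsidy expands output by 544 − 494 = 50 past the efficient level; on those units the gap between marginal cost and willingness to pay runs from 0 up to 35.
DWL = ½ × 35 × 50 = 875.

Deadweight loss = £875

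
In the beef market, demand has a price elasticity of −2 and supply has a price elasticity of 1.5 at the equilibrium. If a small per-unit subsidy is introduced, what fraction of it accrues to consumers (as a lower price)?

For a small subsidy around the equilibrium, the benefit split depends on the relative slopes, which at a point are proportional to the elasticities.
Buyer share = εs/(εs + |εd|) = 1.5/(1.5 + 2) = 3/7; seller share = |εd|/(εs + |εd|) = 4/7.

Consumer share = 3/7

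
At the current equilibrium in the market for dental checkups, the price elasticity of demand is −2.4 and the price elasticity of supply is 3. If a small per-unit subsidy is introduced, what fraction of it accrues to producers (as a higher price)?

For a small subsidy around the equilibrium, the benefit split depends on the relative slopes, which at a point are proportional to the elasticities.
Buyer share = εs/(εs + |εd|) = 3/(3 + 2.4) = 5/9; seller share = |εd|/(εs + |εd|) = 4/9.
So producers capture 4/9 of the subsidy.

Producer share = 4/9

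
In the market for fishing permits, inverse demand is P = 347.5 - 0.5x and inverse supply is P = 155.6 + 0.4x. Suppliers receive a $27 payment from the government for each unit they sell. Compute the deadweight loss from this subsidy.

Deadweight loss = $405

Pre-subsidy: 347.5 - 0.5x = 155.6 + 0.4x gives x* = 1919/9 and P* = 2168/9.
With the subsidy, sellers receive Ps = Pb + 27 for each unit, where Pb is the price buyers pay.
On the curves, Pb = 347.5 - 0.5x and Ps = 155.6 + 0.4x; the wedge Ps − Pb = 27 gives 155.6 + 0.4x − (347.5 - 0.5x) = 27, so x' = 2189/9.
Then Pb = 347.5 − 0.5·(2189/9) = 2033/9 and Ps = 155.6 + 0.4·(2189/9) = 2276/9.
The subsidy expands output by 2189/9 − 1919/9 = 30 past the efficient level; on those units the gap between marginal cost and willingness to pay runs from 0 up to 27.
DWL = ½ × 27 × 30 = 405.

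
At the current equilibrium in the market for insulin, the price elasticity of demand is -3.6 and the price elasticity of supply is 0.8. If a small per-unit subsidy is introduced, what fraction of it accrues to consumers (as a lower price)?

For a small subsidy around the equilibrium, the benefit split depends on the relative slopes, which at a point are proportional to the elasticities.
Buyer share = εs/(εs + |εd|) = 0.8/(0.8 + 3.6) = 2/11; seller share = |εd|/(εs + |εd|) = 9/11.

Consumer share = 2/11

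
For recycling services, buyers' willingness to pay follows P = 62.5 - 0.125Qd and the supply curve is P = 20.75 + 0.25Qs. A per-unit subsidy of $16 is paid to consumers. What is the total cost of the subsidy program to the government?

Government cost = $2464

Pre-subsidy: 62.5 - 0.125Q = 20.75 + 0.25Q gives Q* = 334/3 and P* = 583/12.
With the rebate, buyers effectively pay Pb = Ps − 16, where Ps is the price sellers receive.
On the curves, Pb = 62.5 - 0.125Q and Ps = 20.75 + 0.25Q; the wedge Ps − Pb = 16 gives 20.75 + 0.25Q − (62.5 - 0.125Q) = 16, so Q' = 154.
Then Pb = 62.5 − 0.125·154 = 43.25 and Ps = 20.75 + 0.25·154 = 59.25.
Government outlay = subsidy × quantity = 16 × 154 = 2464.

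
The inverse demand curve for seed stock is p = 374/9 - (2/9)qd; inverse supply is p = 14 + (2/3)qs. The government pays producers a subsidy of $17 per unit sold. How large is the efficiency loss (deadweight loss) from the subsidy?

Deadweight loss = $162.5625

Pre-subsidy: 374/9 - (2/9)q = 14 + (2/3)q gives q* = 31 and p* = 104/3.
With the subsidy, sellers receive ps = pb + 17 for each unit, where pb is the price buyers pay.
On the curves, pb = 374/9 - (2/9)q and ps = 14 + (2/3)q; the wedge ps − pb = 17 gives 14 + (2/3)q − (374/9 - (2/9)q) = 17, so q' = 50.125.
Then pb = 374/9 − (2/9)·50.125 = 365/12 and ps = 14 + (2/3)·50.125 = 569/12.
The subsidy expands output by 50.125 − 31 = 19.125 past the efficient level; on those units the gap between marginal cost and willingness to pay runs from 0 up to 17.
DWL = ½ × 17 × 19.125 = 162.5625.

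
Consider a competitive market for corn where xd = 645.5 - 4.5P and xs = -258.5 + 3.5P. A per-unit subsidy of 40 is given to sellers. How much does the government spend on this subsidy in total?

Pre-subsidy: 645.5 - 4.5P = -258.5 + 3.5P gives P* = 113, x* = 137.
With the subsidy, sellers receive Ps = Pb + 40 for each unit, where Pb is the price buyers pay.
Supply in terms of Pb becomes xs = -258.5 + 3.5(Pb + 40) = -118.5 + 3.5Pb. Setting this equal to demand: 645.5 - 4.5Pb = -118.5 + 3.5Pb, so Pb = 95.5.
Sellers receive Ps = 95.5 + 40 = 135.5; x' = 645.5 − 4.5·95.5 = 215.75.
Government outlay = subsidy × quantity = 40 × 215.75 = 8630.

Government cost = 8630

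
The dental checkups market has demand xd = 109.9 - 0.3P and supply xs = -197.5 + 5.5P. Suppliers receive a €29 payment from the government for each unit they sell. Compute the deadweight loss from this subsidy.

Deadweight loss = €119.625

Pre-subsidy: 109.9 - 0.3P = -197.5 + 5.5P gives P* = 53, x* = 94.
With the subsidy, sellers receive Ps = Pb + 29 for each unit, where Pb is the price buyers pay.
Supply in terms of Pb becomes xs = -197.5 + 5.5(Pb + 29) = -38 + 5.5Pb. Setting this equal to demand: 109.9 - 0.3Pb = -38 + 5.5Pb, so Pb = 25.5.
Sellers receive Ps = 25.5 + 29 = 54.5; x' = 109.9 − 0.3·25.5 = 102.25.
The subsidy expands output by 102.25 − 94 = 8.25 past the efficient level; on those units the gap between marginal cost and willingness to pay runs from 0 up to 29.
DWL = ½ × 29 × 8.25 = 119.625.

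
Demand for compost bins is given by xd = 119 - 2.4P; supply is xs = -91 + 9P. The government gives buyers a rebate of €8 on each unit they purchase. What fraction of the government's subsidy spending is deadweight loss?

Pre-subsidy: 119 - 2.4P = -91 + 9P gives P* = 350/19, x* = 1421/19.
With the rebate, buyers effectively pay Pb = Ps − 8, where Ps is the price sellers receive.
Demand in terms of Ps becomes xd = 119 − 2.4(Ps − 8) = 138.2 - 2.4Ps. Setting this equal to supply: 138.2 - 2.4Ps = -91 + 9Ps, so Ps = 382/19.
Buyers pay Pb = 382/19 − 8 = 230/19; x' = -91 + 9·(382/19) = 1709/19.
ΔCS = ½(1421/19 + 1709/19)(350/19 − 230/19) = 187800/361; ΔPS = ½(1421/19 + 1709/19)(382/19 − 350/19) = 50080/361.
Government spending = 8 × 1709/19 = 13672/19.
DWL = ½ × 8 × (1709/19 − 1421/19) = 1152/19; fraction = (1152/19) / (13672/19) = 144/1709.

DWL / government spending = 144/1709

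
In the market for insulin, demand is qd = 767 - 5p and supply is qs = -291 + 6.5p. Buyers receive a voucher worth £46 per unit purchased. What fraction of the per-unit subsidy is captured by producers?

Pre-subsidy: 767 - 5p = -291 + 6.5p gives p* = 92, q* = 307.
With the rebate, buyers effectively pay pb = ps − 46, where ps is the price sellers receive.
Demand in terms of ps becomes qd = 767 − 5(ps − 46) = 997 - 5ps. Setting this equal to supply: 997 - 5ps = -291 + 6.5ps, so ps = 112.
Buyers pay pb = 112 − 46 = 66; q' = -291 + 6.5·112 = 437.
Buyers' price falls by p* − pb = 92 − 66 = 26; sellers' price rises by ps − p* = 112 − 92 = 20.
So producers capture 20/46 = 10/23 of each unit of subsidy.

Producer share = 10/23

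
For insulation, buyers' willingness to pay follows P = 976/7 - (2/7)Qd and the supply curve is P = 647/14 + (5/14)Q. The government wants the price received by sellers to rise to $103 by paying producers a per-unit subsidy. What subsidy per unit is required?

At a seller price of 103, quantity supplied is -129.4 + 2.8·103 = 159.
Buyers absorb 159 only when they pay Pb = 976/7 − (2/7)·159 = 94.
s = Ps − Pb = 103 − 94 = 9.

Required subsidy s = $9 per unit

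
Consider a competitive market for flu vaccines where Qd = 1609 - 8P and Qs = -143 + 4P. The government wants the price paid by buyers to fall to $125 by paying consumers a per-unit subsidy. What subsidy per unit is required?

At a buyer price of 125, quantity demanded is 1609 − 8·125 = 609.
Sellers supply 609 only when they receive Ps with -143 + 4·Ps = 609, i.e. Ps = 188.
s = Ps − Pb = 188 − 125 = 63.

Required subsidy s = $63 per unit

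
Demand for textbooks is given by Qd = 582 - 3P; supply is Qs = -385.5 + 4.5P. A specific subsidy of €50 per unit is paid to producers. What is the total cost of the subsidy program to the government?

Pre-subsidy: 582 - 3P = -385.5 + 4.5P gives P* = 129, Q* = 195.
With the subsidy, sellers receive Ps = Pb + 50 for each unit, where Pb is the price buyers pay.
Supply in terms of Pb becomes Qs = -385.5 + 4.5(Pb + 50) = -160.5 + 4.5Pb. Setting this equal to demand: 582 - 3Pb = -160.5 + 4.5Pb, so Pb = 99.
Sellers receive Ps = 99 + 50 = 149; Q' = 582 − 3·99 = 285.
Government outlay = subsidy × quantity = 50 × 285 = 14250.

Government cost = €14250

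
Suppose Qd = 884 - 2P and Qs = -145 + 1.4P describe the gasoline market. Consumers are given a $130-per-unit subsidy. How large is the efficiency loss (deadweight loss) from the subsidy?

Pre-subsidy: 884 - 2P = -145 + 1.4P gives P* = 5145/17, Q* = 4738/17.
With the rebate, buyers effectively pay Pb = Ps − 130, where Ps is the price sellers receive.
Demand in terms of Ps becomes Qd = 884 − 2(Ps − 130) = 1144 - 2Ps. Setting this equal to supply: 1144 - 2Ps = -145 + 1.4Ps, so Ps = 6445/17.
Buyers pay Pb = 6445/17 − 130 = 4235/17; Q' = -145 + 1.4·(6445/17) = 6558/17.
The subsidy expands output by 6558/17 − 4738/17 = 1820/17 past the efficient level; on those units the gap between marginal cost and willingness to pay runs from 0 up to 130.
DWL = ½ × 130 × 1820/17 = 118300/17.

Deadweight loss = 118300/17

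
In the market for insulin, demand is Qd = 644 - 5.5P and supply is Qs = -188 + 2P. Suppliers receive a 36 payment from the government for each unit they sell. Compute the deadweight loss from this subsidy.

Deadweight loss = 950.4

Pre-subsidy: 644 - 5.5P = -188 + 2P gives P* = 1664/15, Q* = 508/15.
With the subsidy, sellers receive Ps = Pb + 36 for each unit, where Pb is the price buyers pay.
Supply in terms of Pb becomes Qs = -188 + 2(Pb + 36) = -116 + 2Pb. Setting this equal to demand: 644 - 5.5Pb = -116 + 2Pb, so Pb = 304/3.
Sellers receive Ps = 304/3 + 36 = 412/3; Q' = 644 − 5.5·(304/3) = 260/3.
The subsidy expands output by 260/3 − 508/15 = 52.8 past the efficient level; on those units the gap between marginal cost and willingness to pay runs from 0 up to 36.
DWL = ½ × 36 × 52.8 = 950.4.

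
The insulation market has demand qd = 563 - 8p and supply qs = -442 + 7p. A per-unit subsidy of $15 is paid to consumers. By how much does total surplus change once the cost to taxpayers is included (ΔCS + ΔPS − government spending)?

Net change in total surplus = -$420

Pre-subsidy: 563 - 8p = -442 + 7p gives p* = 67, q* = 27.
With the rebate, buyers effectively pay pb = ps − 15, where ps is the price sellers receive.
Demand in terms of ps becomes qd = 563 − 8(ps − 15) = 683 - 8ps. Setting this equal to supply: 683 - 8ps = -442 + 7ps, so ps = 75.
Buyers pay pb = 75 − 15 = 60; q' = -442 + 7·75 = 83.
ΔCS = ½(27 + 83)(67 − 60) = 385; ΔPS = ½(27 + 83)(75 − 67) = 440.
Government spending = 15 × 83 = 1245.
Net change = 385 + 440 − 1245 = -420. The loss equals the DWL triangle ½·15·56.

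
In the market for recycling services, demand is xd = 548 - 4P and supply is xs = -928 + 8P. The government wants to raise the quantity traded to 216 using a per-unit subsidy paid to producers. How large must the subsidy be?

At x = 216, invert demand for the buyer price: Pb = (548 − 216)/4 = 83; invert supply for the seller price: Ps = (216 − (-928))/8 = 143.
The subsidy must fill the gap: s = Ps − Pb = 143 − 83 = 60.

Required subsidy s = 60 per unit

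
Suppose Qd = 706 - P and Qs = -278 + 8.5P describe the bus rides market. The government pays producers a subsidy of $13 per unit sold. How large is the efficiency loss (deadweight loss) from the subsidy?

Deadweight loss = 2873/38

Pre-subsidy: 706 - P = -278 + 8.5P gives P* = 1968/19, Q* = 11446/19.
With the subsidy, sellers receive Ps = Pb + 13 for each unit, where Pb is the price buyers pay.
Supply in terms of Pb becomes Qs = -278 + 8.5(Pb + 13) = -167.5 + 8.5Pb. Setting this equal to demand: 706 - Pb = -167.5 + 8.5Pb, so Pb = 1747/19.
Sellers receive Ps = 1747/19 + 13 = 1994/19; Q' = 706 − 1·(1747/19) = 11667/19.
The subsidy expands output by 11667/19 − 11446/19 = 221/19 past the efficient level; on those units the gap between marginal cost and willingness to pay runs from 0 up to 13.
DWL = ½ × 13 × 221/19 = 2873/38.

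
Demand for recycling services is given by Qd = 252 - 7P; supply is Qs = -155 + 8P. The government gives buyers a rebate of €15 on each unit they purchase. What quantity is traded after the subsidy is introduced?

Pre-subsidy: 252 - 7P = -155 + 8P gives P* = 407/15, Q* = 931/15.
With the rebate, buyers effectively pay Pb = Ps − 15, where Ps is the price sellers receive.
Demand in terms of Ps becomes Qd = 252 − 7(Ps − 15) = 357 - 7Ps. Setting this equal to supply: 357 - 7Ps = -155 + 8Ps, so Ps = 512/15.
Buyers pay Pb = 512/15 − 15 = 287/15; Q' = -155 + 8·(512/15) = 1771/15.

Q' = 1771/15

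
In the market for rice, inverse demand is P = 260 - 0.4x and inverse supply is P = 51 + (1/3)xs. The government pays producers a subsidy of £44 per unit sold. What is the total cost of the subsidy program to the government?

Government cost = £15180

Pre-subsidy: 260 - 0.4x = 51 + (1/3)x gives x* = 285 and P* = 146.
With the subsidy, sellers receive Ps = Pb + 44 for each unit, where Pb is the price buyers pay.
On the curves, Pb = 260 - 0.4x and Ps = 51 + (1/3)x; the wedge Ps − Pb = 44 gives 51 + (1/3)x − (260 - 0.4x) = 44, so x' = 345.
Then Pb = 260 − 0.4·345 = 122 and Ps = 51 + (1/3)·345 = 166.
Government outlay = subsidy × quantity = 44 × 345 = 15180.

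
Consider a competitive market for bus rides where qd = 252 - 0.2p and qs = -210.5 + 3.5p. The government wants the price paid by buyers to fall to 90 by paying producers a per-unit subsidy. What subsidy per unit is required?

At a buyer price of 90, quantity demanded is 252 − 0.2·90 = 234.
Sellers supply 234 only when they receive ps with -210.5 + 3.5·ps = 234, i.e. ps = 127.
s = ps − pb = 127 − 90 = 37.

Required subsidy s = 37 per unit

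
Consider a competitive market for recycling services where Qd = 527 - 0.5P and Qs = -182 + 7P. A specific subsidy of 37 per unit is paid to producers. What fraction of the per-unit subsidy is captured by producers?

Pre-subsidy: 527 - 0.5P = -182 + 7P gives P* = 1418/15, Q* = 7196/15.
With the subsidy, sellers receive Ps = Pb + 37 for each unit, where Pb is the price buyers pay.
Supply in terms of Pb becomes Qs = -182 + 7(Pb + 37) = 77 + 7Pb. Setting this equal to demand: 527 - 0.5Pb = 77 + 7Pb, so Pb = 60.
Sellers receive Ps = 60 + 37 = 97; Q' = 527 − 0.5·60 = 497.
Buyers' price falls by P* − Pb = 1418/15 − 60 = 518/15; sellers' price rises by Ps − P* = 97 − 1418/15 = 37/15.
So producers capture (37/15)/37 = 1/15 of each unit of subsidy.

Producer share = 1/15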